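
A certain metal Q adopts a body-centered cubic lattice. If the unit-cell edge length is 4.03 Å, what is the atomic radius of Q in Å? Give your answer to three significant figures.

In a BCC lattice, atoms touch along the body diagonal, so √3·a = 4r.
r = √3·a/4 = 1.7321 × 4.03 / 4 = 1.75 Å.

1.75 Å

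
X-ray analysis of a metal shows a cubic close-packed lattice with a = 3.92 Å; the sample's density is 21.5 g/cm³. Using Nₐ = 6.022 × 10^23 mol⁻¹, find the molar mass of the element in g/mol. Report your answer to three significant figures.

195 g/mol

An FCC cell has Z = 4 atoms; a = 3.920 × 10^-8 cm.
M = ρ·N_A·a³/Z = 21.5 × 6.022 × 10²³ × 6.024 × 10^-23 / 4 = 195 g/mol.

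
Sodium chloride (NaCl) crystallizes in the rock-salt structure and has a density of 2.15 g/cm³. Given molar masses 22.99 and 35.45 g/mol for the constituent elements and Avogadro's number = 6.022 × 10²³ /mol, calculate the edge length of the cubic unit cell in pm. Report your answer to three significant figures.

565 pm

M(NaCl) = 58.44 g/mol; Z = 4 formula units per cell.
a³ = Z·M/(N_A·ρ) = 4 × 58.44 / (6.022 × 10²³ × 2.15) = 1.805 × 10^-22 cm³, so a = 5.652 × 10^-8 cm = 565 pm.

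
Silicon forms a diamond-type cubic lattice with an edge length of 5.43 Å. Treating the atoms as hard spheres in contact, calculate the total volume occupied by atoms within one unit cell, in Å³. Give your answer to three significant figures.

54.4 Å³

In a diamond cubic lattice nearest neighbors lie along the body diagonal with √3·a = 8r, so r = 0.2165a = 1.176 Å.
V_atoms = Z × (4/3)πr³ = 8 × (4/3)π × (1.176)³ = 54.4 Å³.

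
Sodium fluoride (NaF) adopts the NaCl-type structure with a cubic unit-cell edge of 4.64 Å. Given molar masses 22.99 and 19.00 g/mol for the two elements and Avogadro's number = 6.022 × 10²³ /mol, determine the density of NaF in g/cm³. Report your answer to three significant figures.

The NaCl-type structure contains Z = 4 formula units per cell; M(NaF) = 22.99 + 19.00 = 41.99 g/mol.
a³ = (4.640 × 10^-8 cm)³ = 9.990 × 10^-23 cm³.
ρ = 4 × 41.99 / (6.022 × 10²³ × 9.990 × 10^-23) = 2.792 g/cm³.

2.79 g/cm³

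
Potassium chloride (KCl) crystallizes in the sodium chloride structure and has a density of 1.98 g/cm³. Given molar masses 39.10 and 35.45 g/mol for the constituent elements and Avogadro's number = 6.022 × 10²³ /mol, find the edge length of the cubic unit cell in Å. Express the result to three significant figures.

M(KCl) = 74.55 g/mol; Z = 4 formula units per cell.
a³ = Z·M/(N_A·ρ) = 4 × 74.55 / (6.022 × 10²³ × 1.98) = 2.501 × 10^-22 cm³, so a = 6.300 × 10^-8 cm = 6.30 Å.

6.30 Å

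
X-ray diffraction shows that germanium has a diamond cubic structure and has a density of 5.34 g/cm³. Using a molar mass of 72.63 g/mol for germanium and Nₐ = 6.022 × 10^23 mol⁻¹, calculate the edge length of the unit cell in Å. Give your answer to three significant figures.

With Z = 8 atoms per diamond cubic cell, a³ = Z·M/(N_A·ρ) = 8 × 72.63 / (6.022 × 10²³ × 5.340 g/cm³) = 1.807 × 10^-22 cm³.
a = (1.807 × 10^-22)^(1/3) = 5.653 × 10^-8 cm = 5.65 Å.

5.65 Å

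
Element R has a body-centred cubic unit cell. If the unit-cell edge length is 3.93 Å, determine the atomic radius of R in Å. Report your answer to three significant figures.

1.70 Å

In a BCC lattice, atoms touch along the body diagonal, so √3·a = 4r.
r = √3·a/4 = 1.7321 × 3.93 / 4 = 1.70 Å.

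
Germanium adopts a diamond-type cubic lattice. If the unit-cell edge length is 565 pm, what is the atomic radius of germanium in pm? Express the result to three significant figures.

122 pm

In a diamond cubic lattice, nearest neighbors lie along the body diagonal with √3·a = 8r.
r = √3·a/8 = 1.7321 × 565 / 8 = 122 pm.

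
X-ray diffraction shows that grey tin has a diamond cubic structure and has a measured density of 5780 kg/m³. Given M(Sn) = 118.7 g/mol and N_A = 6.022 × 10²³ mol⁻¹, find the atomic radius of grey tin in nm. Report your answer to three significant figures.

0.140 nm

For a diamond cubic cell (Z = 8), a³ = Z·M/(N_A·ρ) = 8 × 118.7 / (6.022 × 10²³ × 5.780) = 2.728 × 10^-22 cm³, so a = 6.486 × 10^-8 cm = 0.6486 nm.
Nearest neighbors lie along the body diagonal with √3·a = 8r, so r = 0.2165 × a = 0.140 nm.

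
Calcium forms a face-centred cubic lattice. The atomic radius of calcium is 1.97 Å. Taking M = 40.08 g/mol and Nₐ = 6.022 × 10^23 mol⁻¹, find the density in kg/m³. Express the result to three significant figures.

In an FCC lattice, atoms touch along the face diagonal, so √2·a = 4r, giving a = 5.572 Å = 5.572 × 10^-8 cm.
With Z = 4, ρ = Z·M/(N_A·a³) = 4 × 40.08 / (6.022 × 10²³ × 1.730 × 10^-22) = 1.539 g/cm³ = 1540 kg/m³.

1540 kg/m³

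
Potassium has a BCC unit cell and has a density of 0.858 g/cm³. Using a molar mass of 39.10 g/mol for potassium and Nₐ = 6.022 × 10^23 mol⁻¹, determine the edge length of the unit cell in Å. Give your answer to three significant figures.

5.33 Å

With Z = 2 atoms per BCC cell, a³ = Z·M/(N_A·ρ) = 2 × 39.10 / (6.022 × 10²³ × 0.8580 g/cm³) = 1.513 × 10^-22 cm³.
a = (1.513 × 10^-22)^(1/3) = 5.329 × 10^-8 cm = 5.33 Å.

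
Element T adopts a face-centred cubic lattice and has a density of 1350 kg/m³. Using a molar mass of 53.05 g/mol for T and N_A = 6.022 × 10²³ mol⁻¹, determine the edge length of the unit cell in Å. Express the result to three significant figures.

With Z = 4 atoms per FCC cell, a³ = Z·M/(N_A·ρ) = 4 × 53.05 / (6.022 × 10²³ × 1.350 g/cm³) = 2.610 × 10^-22 cm³.
a = (2.610 × 10^-22)^(1/3) = 6.391 × 10^-8 cm = 6.39 Å.

6.39 Å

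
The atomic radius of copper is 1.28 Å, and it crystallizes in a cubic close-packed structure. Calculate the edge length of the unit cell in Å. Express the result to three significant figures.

In an FCC lattice, atoms touch along the face diagonal, so √2·a = 4r.
a = 4r/√2 = 4 × 1.28 / 1.4142 = 3.62 Å.

3.62 Å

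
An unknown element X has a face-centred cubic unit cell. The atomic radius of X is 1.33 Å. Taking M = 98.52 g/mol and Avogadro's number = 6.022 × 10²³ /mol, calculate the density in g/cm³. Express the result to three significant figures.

12.3 g/cm³

In an FCC lattice, atoms touch along the face diagonal, so √2·a = 4r, giving a = 3.762 Å = 3.762 × 10^-8 cm.
With Z = 4, ρ = Z·M/(N_A·a³) = 4 × 98.52 / (6.022 × 10²³ × 5.323 × 10^-23) = 12.29 g/cm³.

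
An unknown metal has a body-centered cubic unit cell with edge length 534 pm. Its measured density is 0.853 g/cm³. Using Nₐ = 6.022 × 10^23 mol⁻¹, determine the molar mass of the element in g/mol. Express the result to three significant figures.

A BCC cell has Z = 2 atoms; a = 5.340 × 10^-8 cm.
M = ρ·N_A·a³/Z = 0.853 × 6.022 × 10²³ × 1.523 × 10^-22 / 2 = 39.1 g/mol.

39.1 g/mol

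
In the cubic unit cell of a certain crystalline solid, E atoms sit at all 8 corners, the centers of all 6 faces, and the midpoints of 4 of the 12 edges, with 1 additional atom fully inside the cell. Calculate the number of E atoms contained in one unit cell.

Corner atoms are shared by 8 cells (1/8 each), face atoms by 2 (1/2 each), edge atoms by 4 (1/4 each), interior atoms are unshared.
Net atoms = 8 × 1/8 + 6 × 1/2 + 4 × 1/4 + 1 = 1 + 3 + 1 + 1 = 6.

6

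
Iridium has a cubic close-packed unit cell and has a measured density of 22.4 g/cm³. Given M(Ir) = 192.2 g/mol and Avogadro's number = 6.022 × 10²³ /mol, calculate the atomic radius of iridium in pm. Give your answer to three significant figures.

136 pm

For an FCC cell (Z = 4), a³ = Z·M/(N_A·ρ) = 4 × 192.2 / (6.022 × 10²³ × 22.40) = 5.699 × 10^-23 cm³, so a = 3.848 × 10^-8 cm = 384.8 pm.
Atoms touch along the face diagonal, so √2·a = 4r, so r = 0.3536 × a = 136 pm.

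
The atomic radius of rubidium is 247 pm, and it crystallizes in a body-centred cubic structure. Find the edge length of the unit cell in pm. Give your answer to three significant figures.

570 pm

In a BCC lattice, atoms touch along the body diagonal, so √3·a = 4r.
a = 4r/√3 = 4 × 247 / 1.7321 = 570 pm.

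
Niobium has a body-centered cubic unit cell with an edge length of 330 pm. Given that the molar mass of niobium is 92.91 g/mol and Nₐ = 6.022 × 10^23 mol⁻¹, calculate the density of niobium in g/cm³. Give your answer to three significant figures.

8.59 g/cm³

A BCC unit cell contains Z = 2 atoms.
Cell volume: a³ = (330 pm)³ = (3.300 × 10^-8 cm)³ = 3.594 × 10^-23 cm³.
ρ = Z·M/(N_A·a³) = 2 × 92.91 / (6.022 × 10²³ × 3.594 × 10^-23) = 8.586 g/cm³.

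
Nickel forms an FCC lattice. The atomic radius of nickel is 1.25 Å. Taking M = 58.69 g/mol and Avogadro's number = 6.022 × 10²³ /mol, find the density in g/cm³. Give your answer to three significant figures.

8.82 g/cm³

In an FCC lattice, atoms touch along the face diagonal, so √2·a = 4r, giving a = 3.536 Å = 3.536 × 10^-8 cm.
With Z = 4, ρ = Z·M/(N_A·a³) = 4 × 58.69 / (6.022 × 10²³ × 4.419 × 10^-23) = 8.821 g/cm³.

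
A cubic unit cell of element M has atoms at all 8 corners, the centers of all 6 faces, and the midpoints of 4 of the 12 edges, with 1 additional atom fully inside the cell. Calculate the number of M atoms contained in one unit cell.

Corner atoms are shared by 8 cells (1/8 each), face atoms by 2 (1/2 each), edge atoms by 4 (1/4 each), interior atoms are unshared.
Net atoms = 8 × 1/8 + 6 × 1/2 + 4 × 1/4 + 1 = 1 + 3 + 1 + 1 = 6.

6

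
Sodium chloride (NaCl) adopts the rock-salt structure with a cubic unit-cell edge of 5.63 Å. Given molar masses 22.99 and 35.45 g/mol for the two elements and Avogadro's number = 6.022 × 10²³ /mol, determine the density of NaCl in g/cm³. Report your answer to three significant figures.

The rock-salt structure contains Z = 4 formula units per cell; M(NaCl) = 22.99 + 35.45 = 58.44 g/mol.
a³ = (5.630 × 10^-8 cm)³ = 1.785 × 10^-22 cm³.
ρ = 4 × 58.44 / (6.022 × 10²³ × 1.785 × 10^-22) = 2.175 g/cm³.

2.18 g/cm³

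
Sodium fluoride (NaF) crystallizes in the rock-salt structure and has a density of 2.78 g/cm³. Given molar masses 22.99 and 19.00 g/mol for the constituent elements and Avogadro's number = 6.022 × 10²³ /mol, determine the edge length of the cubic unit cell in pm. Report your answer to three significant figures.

465 pm

M(NaF) = 41.99 g/mol; Z = 4 formula units per cell.
a³ = Z·M/(N_A·ρ) = 4 × 41.99 / (6.022 × 10²³ × 2.78) = 1.003 × 10^-22 cm³, so a = 4.647 × 10^-8 cm = 465 pm.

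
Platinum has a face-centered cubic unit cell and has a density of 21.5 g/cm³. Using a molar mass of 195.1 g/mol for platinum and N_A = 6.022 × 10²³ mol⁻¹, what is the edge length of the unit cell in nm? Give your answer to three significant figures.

With Z = 4 atoms per FCC cell, a³ = Z·M/(N_A·ρ) = 4 × 195.1 / (6.022 × 10²³ × 21.50 g/cm³) = 6.028 × 10^-23 cm³.
a = (6.028 × 10^-23)^(1/3) = 3.921 × 10^-8 cm = 0.392 nm.

0.392 nm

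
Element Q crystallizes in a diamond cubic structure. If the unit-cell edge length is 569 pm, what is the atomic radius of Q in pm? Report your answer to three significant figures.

123 pm

In a diamond cubic lattice, nearest neighbors lie along the body diagonal with √3·a = 8r.
r = √3·a/8 = 1.7321 × 569 / 8 = 123 pm.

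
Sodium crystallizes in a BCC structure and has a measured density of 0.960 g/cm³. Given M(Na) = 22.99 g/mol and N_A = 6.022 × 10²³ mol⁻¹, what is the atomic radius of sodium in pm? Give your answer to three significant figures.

186 pm

For a BCC cell (Z = 2), a³ = Z·M/(N_A·ρ) = 2 × 22.99 / (6.022 × 10²³ × 0.9600) = 7.953 × 10^-23 cm³, so a = 4.301 × 10^-8 cm = 430.1 pm.
Atoms touch along the body diagonal, so √3·a = 4r, so r = 0.4330 × a = 186 pm.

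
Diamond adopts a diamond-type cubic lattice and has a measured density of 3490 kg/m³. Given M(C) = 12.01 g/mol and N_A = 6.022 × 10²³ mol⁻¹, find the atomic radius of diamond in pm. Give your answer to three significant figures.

77.4 pm

For a diamond cubic cell (Z = 8), a³ = Z·M/(N_A·ρ) = 8 × 12.01 / (6.022 × 10²³ × 3.490) = 4.572 × 10^-23 cm³, so a = 3.576 × 10^-8 cm = 357.6 pm.
Nearest neighbors lie along the body diagonal with √3·a = 8r, so r = 0.2165 × a = 77.4 pm.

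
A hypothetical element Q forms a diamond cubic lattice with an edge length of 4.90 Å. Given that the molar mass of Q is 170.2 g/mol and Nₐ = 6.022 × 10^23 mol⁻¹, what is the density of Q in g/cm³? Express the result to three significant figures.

A diamond cubic unit cell contains Z = 8 atoms.
Cell volume: a³ = (4.90 Å)³ = (4.900 × 10^-8 cm)³ = 1.176 × 10^-22 cm³.
ρ = Z·M/(N_A·a³) = 8 × 170.2 / (6.022 × 10²³ × 1.176 × 10^-22) = 19.22 g/cm³.

19.2 g/cm³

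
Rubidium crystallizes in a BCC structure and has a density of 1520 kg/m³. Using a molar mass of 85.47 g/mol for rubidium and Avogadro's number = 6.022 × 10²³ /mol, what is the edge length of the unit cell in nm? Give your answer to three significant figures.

With Z = 2 atoms per BCC cell, a³ = Z·M/(N_A·ρ) = 2 × 85.47 / (6.022 × 10²³ × 1.520 g/cm³) = 1.867 × 10^-22 cm³.
a = (1.867 × 10^-22)^(1/3) = 5.716 × 10^-8 cm = 0.572 nm.

0.572 nm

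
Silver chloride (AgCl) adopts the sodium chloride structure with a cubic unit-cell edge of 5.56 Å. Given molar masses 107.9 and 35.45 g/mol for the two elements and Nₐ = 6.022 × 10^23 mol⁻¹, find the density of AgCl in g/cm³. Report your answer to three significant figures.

The sodium chloride structure contains Z = 4 formula units per cell; M(AgCl) = 107.9 + 35.45 = 143.35 g/mol.
a³ = (5.560 × 10^-8 cm)³ = 1.719 × 10^-22 cm³.
ρ = 4 × 143.35 / (6.022 × 10²³ × 1.719 × 10^-22) = 5.540 g/cm³.

5.54 g/cm³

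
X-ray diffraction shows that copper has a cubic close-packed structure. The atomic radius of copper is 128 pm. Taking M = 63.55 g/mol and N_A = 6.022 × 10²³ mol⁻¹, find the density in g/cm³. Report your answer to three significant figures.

In an FCC lattice, atoms touch along the face diagonal, so √2·a = 4r, giving a = 362.0 pm = 3.620 × 10^-8 cm.
With Z = 4, ρ = Z·M/(N_A·a³) = 4 × 63.55 / (6.022 × 10²³ × 4.745 × 10^-23) = 8.895 g/cm³.

8.90 g/cm³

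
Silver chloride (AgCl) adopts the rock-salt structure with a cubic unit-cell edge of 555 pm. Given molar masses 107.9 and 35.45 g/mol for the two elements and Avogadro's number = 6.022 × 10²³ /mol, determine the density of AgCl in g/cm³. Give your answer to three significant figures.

The rock-salt structure contains Z = 4 formula units per cell; M(AgCl) = 107.9 + 35.45 = 143.35 g/mol.
a³ = (5.550 × 10^-8 cm)³ = 1.710 × 10^-22 cm³.
ρ = 4 × 143.35 / (6.022 × 10²³ × 1.710 × 10^-22) = 5.570 g/cm³.

5.57 g/cm³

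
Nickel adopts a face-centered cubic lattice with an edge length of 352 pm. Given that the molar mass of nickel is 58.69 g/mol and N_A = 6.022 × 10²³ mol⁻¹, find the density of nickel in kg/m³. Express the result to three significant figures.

An FCC unit cell contains Z = 4 atoms.
Cell volume: a³ = (352 pm)³ = (3.520 × 10^-8 cm)³ = 4.361 × 10^-23 cm³.
ρ = Z·M/(N_A·a³) = 4 × 58.69 / (6.022 × 10²³ × 4.361 × 10^-23) = 8.938 g/cm³ = 8940 kg/m³.

8940 kg/m³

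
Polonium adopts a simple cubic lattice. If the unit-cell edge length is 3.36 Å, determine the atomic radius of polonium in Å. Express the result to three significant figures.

In a simple cubic lattice, atoms touch along the cell edge, so a = 2r.
r = a/2 = 3.36/2 = 1.68 Å.

1.68 Å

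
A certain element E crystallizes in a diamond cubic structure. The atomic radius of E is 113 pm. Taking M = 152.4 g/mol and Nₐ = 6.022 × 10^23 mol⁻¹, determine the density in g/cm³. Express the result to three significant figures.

14.2 g/cm³

In a diamond cubic lattice, nearest neighbors lie along the body diagonal with √3·a = 8r, giving a = 521.9 pm = 5.219 × 10^-8 cm.
With Z = 8, ρ = Z·M/(N_A·a³) = 8 × 152.4 / (6.022 × 10²³ × 1.422 × 10^-22) = 14.24 g/cm³.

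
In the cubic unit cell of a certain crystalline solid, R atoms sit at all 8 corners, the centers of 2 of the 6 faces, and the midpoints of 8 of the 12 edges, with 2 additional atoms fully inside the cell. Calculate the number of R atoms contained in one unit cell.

6

Corner atoms are shared by 8 cells (1/8 each), face atoms by 2 (1/2 each), edge atoms by 4 (1/4 each), interior atoms are unshared.
Net atoms = 8 × 1/8 + 2 × 1/2 + 8 × 1/4 + 2 = 1 + 1 + 2 + 2 = 6.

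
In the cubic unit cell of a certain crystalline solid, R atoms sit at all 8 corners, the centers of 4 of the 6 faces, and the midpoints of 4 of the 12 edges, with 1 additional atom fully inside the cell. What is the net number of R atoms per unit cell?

Corner atoms are shared by 8 cells (1/8 each), face atoms by 2 (1/2 each), edge atoms by 4 (1/4 each), interior atoms are unshared.
Net atoms = 8 × 1/8 + 4 × 1/2 + 4 × 1/4 + 1 = 1 + 2 + 1 + 1 = 5.

5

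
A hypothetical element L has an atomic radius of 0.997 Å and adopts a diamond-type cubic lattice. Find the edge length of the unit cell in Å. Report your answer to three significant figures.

In a diamond cubic lattice, nearest neighbors lie along the body diagonal with √3·a = 8r.
a = 8r/√3 = 8 × 0.997 / 1.7321 = 4.60 Å.

4.60 Å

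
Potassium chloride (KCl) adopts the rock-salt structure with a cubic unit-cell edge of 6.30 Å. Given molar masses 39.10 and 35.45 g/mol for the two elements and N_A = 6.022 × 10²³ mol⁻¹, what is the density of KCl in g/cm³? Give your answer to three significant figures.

1.98 g/cm³

The rock-salt structure contains Z = 4 formula units per cell; M(KCl) = 39.10 + 35.45 = 74.55 g/mol.
a³ = (6.300 × 10^-8 cm)³ = 2.500 × 10^-22 cm³.
ρ = 4 × 74.55 / (6.022 × 10²³ × 2.500 × 10^-22) = 1.980 g/cm³.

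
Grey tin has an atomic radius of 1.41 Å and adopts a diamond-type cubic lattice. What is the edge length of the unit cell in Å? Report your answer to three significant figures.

In a diamond cubic lattice, nearest neighbors lie along the body diagonal with √3·a = 8r.
a = 8r/√3 = 8 × 1.41 / 1.7321 = 6.51 Å.

6.51 Å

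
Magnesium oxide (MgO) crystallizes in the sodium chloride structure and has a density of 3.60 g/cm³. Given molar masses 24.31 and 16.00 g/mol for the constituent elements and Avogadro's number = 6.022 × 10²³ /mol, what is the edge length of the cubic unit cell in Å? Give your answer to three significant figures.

M(MgO) = 40.31 g/mol; Z = 4 formula units per cell.
a³ = Z·M/(N_A·ρ) = 4 × 40.31 / (6.022 × 10²³ × 3.60) = 7.438 × 10^-23 cm³, so a = 4.205 × 10^-8 cm = 4.21 Å.

4.21 Å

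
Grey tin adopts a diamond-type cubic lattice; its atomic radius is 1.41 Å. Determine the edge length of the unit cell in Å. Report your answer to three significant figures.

In a diamond cubic lattice, nearest neighbors lie along the body diagonal with √3·a = 8r.
a = 8r/√3 = 8 × 1.41 / 1.7321 = 6.51 Å.

6.51 Å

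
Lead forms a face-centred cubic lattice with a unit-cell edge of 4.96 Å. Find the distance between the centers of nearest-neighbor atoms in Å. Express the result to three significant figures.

3.51 Å

In an FCC structure, atoms touch along the face diagonal, so √2·a = 4r; the nearest-neighbor distance equals 2r = 0.7071·a.
d = 0.7071 × 4.96 = 3.51 Å.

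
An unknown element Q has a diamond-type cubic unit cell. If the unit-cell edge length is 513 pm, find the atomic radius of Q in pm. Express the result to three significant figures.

111 pm

In a diamond cubic lattice, nearest neighbors lie along the body diagonal with √3·a = 8r.
r = √3·a/8 = 1.7321 × 513 / 8 = 111 pm.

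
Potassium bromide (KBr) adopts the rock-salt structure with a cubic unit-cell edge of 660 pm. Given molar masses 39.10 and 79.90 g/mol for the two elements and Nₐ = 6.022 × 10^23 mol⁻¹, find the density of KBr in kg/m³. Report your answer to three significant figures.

The rock-salt structure contains Z = 4 formula units per cell; M(KBr) = 39.10 + 79.90 = 119.0 g/mol.
a³ = (6.600 × 10^-8 cm)³ = 2.875 × 10^-22 cm³.
ρ = 4 × 119.0 / (6.022 × 10²³ × 2.875 × 10^-22) = 2.749 g/cm³ = 2750 kg/m³.

2750 kg/m³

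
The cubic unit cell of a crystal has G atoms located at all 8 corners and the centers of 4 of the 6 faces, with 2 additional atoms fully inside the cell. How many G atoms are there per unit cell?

Corner atoms are shared by 8 cells (1/8 each), face atoms by 2 (1/2 each), interior atoms are unshared.
Net atoms = 8 × 1/8 + 4 × 1/2 + 2 = 1 + 2 + 2 = 5.

5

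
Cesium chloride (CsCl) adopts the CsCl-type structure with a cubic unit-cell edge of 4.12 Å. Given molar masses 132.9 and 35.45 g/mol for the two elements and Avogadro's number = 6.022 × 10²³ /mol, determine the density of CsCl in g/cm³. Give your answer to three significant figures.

The CsCl-type structure contains Z = 1 formula unit per cell; M(CsCl) = 132.9 + 35.45 = 168.35 g/mol.
a³ = (4.120 × 10^-8 cm)³ = 6.993 × 10^-23 cm³.
ρ = 1 × 168.35 / (6.022 × 10²³ × 6.993 × 10^-23) = 3.997 g/cm³.

4.00 g/cm³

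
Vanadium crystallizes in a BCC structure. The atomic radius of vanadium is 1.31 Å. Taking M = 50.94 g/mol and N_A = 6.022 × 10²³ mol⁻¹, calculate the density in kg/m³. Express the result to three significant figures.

In a BCC lattice, atoms touch along the body diagonal, so √3·a = 4r, giving a = 3.025 Å = 3.025 × 10^-8 cm.
With Z = 2, ρ = Z·M/(N_A·a³) = 2 × 50.94 / (6.022 × 10²³ × 2.769 × 10^-23) = 6.110 g/cm³ = 6110 kg/m³.

6110 kg/m³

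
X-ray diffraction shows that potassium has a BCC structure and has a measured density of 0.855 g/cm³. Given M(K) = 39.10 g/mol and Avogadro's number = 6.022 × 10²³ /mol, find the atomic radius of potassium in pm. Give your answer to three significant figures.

231 pm

For a BCC cell (Z = 2), a³ = Z·M/(N_A·ρ) = 2 × 39.10 / (6.022 × 10²³ × 0.8550) = 1.519 × 10^-22 cm³, so a = 5.335 × 10^-8 cm = 533.5 pm.
Atoms touch along the body diagonal, so √3·a = 4r, so r = 0.4330 × a = 231 pm.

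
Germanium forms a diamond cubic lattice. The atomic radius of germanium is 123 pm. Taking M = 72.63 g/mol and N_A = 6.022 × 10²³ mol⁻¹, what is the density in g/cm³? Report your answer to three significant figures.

5.26 g/cm³

In a diamond cubic lattice, nearest neighbors lie along the body diagonal with √3·a = 8r, giving a = 568.1 pm = 5.681 × 10^-8 cm.
With Z = 8, ρ = Z·M/(N_A·a³) = 8 × 72.63 / (6.022 × 10²³ × 1.834 × 10^-22) = 5.262 g/cm³.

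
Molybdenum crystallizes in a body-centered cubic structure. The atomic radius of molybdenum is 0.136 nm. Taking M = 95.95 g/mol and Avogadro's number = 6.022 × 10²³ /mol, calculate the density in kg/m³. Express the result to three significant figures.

In a BCC lattice, atoms touch along the body diagonal, so √3·a = 4r, giving a = 0.3141 nm = 3.141 × 10^-8 cm.
With Z = 2, ρ = Z·M/(N_A·a³) = 2 × 95.95 / (6.022 × 10²³ × 3.098 × 10^-23) = 10.29 g/cm³ = 10300 kg/m³.

10300 kg/m³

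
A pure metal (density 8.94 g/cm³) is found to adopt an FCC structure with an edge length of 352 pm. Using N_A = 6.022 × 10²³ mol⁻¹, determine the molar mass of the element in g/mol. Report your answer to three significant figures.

An FCC cell has Z = 4 atoms; a = 3.520 × 10^-8 cm.
M = ρ·N_A·a³/Z = 8.94 × 6.022 × 10²³ × 4.361 × 10^-23 / 4 = 58.7 g/mol.

58.7 g/mol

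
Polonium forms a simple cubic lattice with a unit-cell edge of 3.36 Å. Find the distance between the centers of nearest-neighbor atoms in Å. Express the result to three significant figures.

3.36 Å

In a simple cubic structure, atoms touch along the cell edge, so a = 2r; the nearest-neighbor distance equals 2r = 1.000·a.
d = 1.000 × 3.36 = 3.36 Å.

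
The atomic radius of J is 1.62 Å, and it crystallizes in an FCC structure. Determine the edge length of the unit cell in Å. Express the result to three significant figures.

4.58 Å

In an FCC lattice, atoms touch along the face diagonal, so √2·a = 4r.
a = 4r/√2 = 4 × 1.62 / 1.4142 = 4.58 Å.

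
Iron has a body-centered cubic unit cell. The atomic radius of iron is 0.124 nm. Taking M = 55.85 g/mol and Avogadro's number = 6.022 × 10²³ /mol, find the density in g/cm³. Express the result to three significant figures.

7.90 g/cm³

In a BCC lattice, atoms touch along the body diagonal, so √3·a = 4r, giving a = 0.2864 nm = 2.864 × 10^-8 cm.
With Z = 2, ρ = Z·M/(N_A·a³) = 2 × 55.85 / (6.022 × 10²³ × 2.348 × 10^-23) = 7.899 g/cm³.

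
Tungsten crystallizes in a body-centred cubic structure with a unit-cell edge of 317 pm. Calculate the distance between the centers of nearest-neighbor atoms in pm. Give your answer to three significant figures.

275 pm

In a BCC structure, atoms touch along the body diagonal, so √3·a = 4r; the nearest-neighbor distance equals 2r = 0.8660·a.
d = 0.8660 × 317 = 275 pm.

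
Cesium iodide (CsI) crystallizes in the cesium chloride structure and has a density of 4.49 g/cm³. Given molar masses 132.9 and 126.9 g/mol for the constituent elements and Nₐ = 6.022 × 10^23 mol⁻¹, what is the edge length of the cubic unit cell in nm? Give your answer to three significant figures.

M(CsI) = 259.8 g/mol; Z = 1 formula unit per cell.
a³ = Z·M/(N_A·ρ) = 1 × 259.8 / (6.022 × 10²³ × 4.49) = 9.608 × 10^-23 cm³, so a = 4.580 × 10^-8 cm = 0.458 nm.

0.458 nm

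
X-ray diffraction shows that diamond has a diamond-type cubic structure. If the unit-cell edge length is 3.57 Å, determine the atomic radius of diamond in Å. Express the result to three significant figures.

0.773 Å

In a diamond cubic lattice, nearest neighbors lie along the body diagonal with √3·a = 8r.
r = √3·a/8 = 1.7321 × 3.57 / 8 = 0.773 Å.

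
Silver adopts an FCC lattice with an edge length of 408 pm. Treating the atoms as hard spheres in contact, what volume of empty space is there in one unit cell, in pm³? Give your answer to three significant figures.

1.76 × 10^7 pm³

In an FCC lattice atoms touch along the face diagonal, so √2·a = 4r, so r = 0.3536a = 144.2 pm.
V_cell = a³ = 6.792 × 10^7 pm³; V_atoms = 4 × (4/3)πr³ = 5.029 × 10^7 pm³.
Empty space = 6.792 × 10^7 − 5.029 × 10^7 = 1.76 × 10^7 pm³.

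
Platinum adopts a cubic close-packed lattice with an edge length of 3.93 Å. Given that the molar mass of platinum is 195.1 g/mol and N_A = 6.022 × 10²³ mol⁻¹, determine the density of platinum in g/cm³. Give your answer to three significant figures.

21.4 g/cm³

An FCC unit cell contains Z = 4 atoms.
Cell volume: a³ = (3.93 Å)³ = (3.930 × 10^-8 cm)³ = 6.070 × 10^-23 cm³.
ρ = Z·M/(N_A·a³) = 4 × 195.1 / (6.022 × 10²³ × 6.070 × 10^-23) = 21.35 g/cm³.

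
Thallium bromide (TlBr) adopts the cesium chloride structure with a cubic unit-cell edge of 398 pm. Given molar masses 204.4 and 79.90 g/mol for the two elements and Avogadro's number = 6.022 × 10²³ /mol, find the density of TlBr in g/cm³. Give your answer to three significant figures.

The cesium chloride structure contains Z = 1 formula unit per cell; M(TlBr) = 204.4 + 79.90 = 284.3 g/mol.
a³ = (3.980 × 10^-8 cm)³ = 6.304 × 10^-23 cm³.
ρ = 1 × 284.3 / (6.022 × 10²³ × 6.304 × 10^-23) = 7.488 g/cm³.

7.49 g/cm³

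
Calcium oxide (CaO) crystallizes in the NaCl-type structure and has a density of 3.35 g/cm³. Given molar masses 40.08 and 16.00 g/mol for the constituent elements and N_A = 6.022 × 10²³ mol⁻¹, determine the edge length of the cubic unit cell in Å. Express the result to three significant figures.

4.81 Å

M(CaO) = 56.08 g/mol; Z = 4 formula units per cell.
a³ = Z·M/(N_A·ρ) = 4 × 56.08 / (6.022 × 10²³ × 3.35) = 1.112 × 10^-22 cm³, so a = 4.809 × 10^-8 cm = 4.81 Å.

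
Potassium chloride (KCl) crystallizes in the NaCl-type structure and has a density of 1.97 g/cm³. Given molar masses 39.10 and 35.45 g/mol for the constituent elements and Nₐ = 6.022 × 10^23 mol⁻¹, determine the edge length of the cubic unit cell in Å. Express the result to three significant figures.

6.31 Å

M(KCl) = 74.55 g/mol; Z = 4 formula units per cell.
a³ = Z·M/(N_A·ρ) = 4 × 74.55 / (6.022 × 10²³ × 1.97) = 2.514 × 10^-22 cm³, so a = 6.311 × 10^-8 cm = 6.31 Å.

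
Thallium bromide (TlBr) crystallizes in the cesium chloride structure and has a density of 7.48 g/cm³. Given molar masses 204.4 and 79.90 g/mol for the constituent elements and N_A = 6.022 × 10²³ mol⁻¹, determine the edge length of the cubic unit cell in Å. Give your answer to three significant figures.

3.98 Å

M(TlBr) = 284.3 g/mol; Z = 1 formula unit per cell.
a³ = Z·M/(N_A·ρ) = 1 × 284.3 / (6.022 × 10²³ × 7.48) = 6.312 × 10^-23 cm³, so a = 3.981 × 10^-8 cm = 3.98 Å.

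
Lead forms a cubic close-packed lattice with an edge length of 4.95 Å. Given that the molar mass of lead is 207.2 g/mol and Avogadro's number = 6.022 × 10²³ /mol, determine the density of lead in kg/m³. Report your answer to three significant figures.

An FCC unit cell contains Z = 4 atoms.
Cell volume: a³ = (4.95 Å)³ = (4.950 × 10^-8 cm)³ = 1.213 × 10^-22 cm³.
ρ = Z·M/(N_A·a³) = 4 × 207.2 / (6.022 × 10²³ × 1.213 × 10^-22) = 11.35 g/cm³ = 11300 kg/m³.

11300 kg/m³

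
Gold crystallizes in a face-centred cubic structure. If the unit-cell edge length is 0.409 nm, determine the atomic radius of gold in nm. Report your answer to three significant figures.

In an FCC lattice, atoms touch along the face diagonal, so √2·a = 4r.
r = √2·a/4 = 1.4142 × 0.409 / 4 = 0.145 nm.

0.145 nm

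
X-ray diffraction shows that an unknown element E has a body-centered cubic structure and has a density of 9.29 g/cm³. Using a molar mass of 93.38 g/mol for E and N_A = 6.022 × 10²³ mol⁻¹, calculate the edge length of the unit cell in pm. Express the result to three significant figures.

With Z = 2 atoms per BCC cell, a³ = Z·M/(N_A·ρ) = 2 × 93.38 / (6.022 × 10²³ × 9.290 g/cm³) = 3.338 × 10^-23 cm³.
a = (3.338 × 10^-23)^(1/3) = 3.220 × 10^-8 cm = 322 pm.

322 pm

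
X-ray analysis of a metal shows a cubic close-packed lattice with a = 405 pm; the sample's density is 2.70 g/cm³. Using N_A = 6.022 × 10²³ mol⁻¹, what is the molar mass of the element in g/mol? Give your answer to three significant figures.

27.0 g/mol

An FCC cell has Z = 4 atoms; a = 4.050 × 10^-8 cm.
M = ρ·N_A·a³/Z = 2.70 × 6.022 × 10²³ × 6.643 × 10^-23 / 4 = 27.0 g/mol.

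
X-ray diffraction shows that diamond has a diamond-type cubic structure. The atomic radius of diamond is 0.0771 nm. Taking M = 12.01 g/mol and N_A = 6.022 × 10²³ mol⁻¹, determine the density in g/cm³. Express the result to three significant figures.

In a diamond cubic lattice, nearest neighbors lie along the body diagonal with √3·a = 8r, giving a = 0.3561 nm = 3.561 × 10^-8 cm.
With Z = 8, ρ = Z·M/(N_A·a³) = 8 × 12.01 / (6.022 × 10²³ × 4.516 × 10^-23) = 3.533 g/cm³.

3.53 g/cm³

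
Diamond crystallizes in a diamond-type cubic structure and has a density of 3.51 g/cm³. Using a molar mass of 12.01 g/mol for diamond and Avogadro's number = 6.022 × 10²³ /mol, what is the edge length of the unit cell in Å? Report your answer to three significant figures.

With Z = 8 atoms per diamond cubic cell, a³ = Z·M/(N_A·ρ) = 8 × 12.01 / (6.022 × 10²³ × 3.510 g/cm³) = 4.546 × 10^-23 cm³.
a = (4.546 × 10^-23)^(1/3) = 3.569 × 10^-8 cm = 3.57 Å.

3.57 Å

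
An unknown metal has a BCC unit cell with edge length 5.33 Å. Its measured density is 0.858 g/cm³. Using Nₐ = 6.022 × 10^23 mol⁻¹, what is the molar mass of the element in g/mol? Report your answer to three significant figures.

A BCC cell has Z = 2 atoms; a = 5.330 × 10^-8 cm.
M = ρ·N_A·a³/Z = 0.858 × 6.022 × 10²³ × 1.514 × 10^-22 / 2 = 39.1 g/mol.

39.1 g/mol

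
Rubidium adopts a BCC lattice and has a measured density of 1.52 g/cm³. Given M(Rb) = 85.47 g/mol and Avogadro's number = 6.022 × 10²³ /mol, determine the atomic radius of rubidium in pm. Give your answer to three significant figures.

248 pm

For a BCC cell (Z = 2), a³ = Z·M/(N_A·ρ) = 2 × 85.47 / (6.022 × 10²³ × 1.520) = 1.867 × 10^-22 cm³, so a = 5.716 × 10^-8 cm = 571.6 pm.
Atoms touch along the body diagonal, so √3·a = 4r, so r = 0.4330 × a = 248 pm.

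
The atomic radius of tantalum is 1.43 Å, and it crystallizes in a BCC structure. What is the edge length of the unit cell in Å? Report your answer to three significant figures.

3.30 Å

In a BCC lattice, atoms touch along the body diagonal, so √3·a = 4r.
a = 4r/√3 = 4 × 1.43 / 1.7321 = 3.30 Å.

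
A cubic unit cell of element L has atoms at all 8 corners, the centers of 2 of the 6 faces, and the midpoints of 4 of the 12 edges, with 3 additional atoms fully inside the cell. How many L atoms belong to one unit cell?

6

Corner atoms are shared by 8 cells (1/8 each), face atoms by 2 (1/2 each), edge atoms by 4 (1/4 each), interior atoms are unshared.
Net atoms = 8 × 1/8 + 2 × 1/2 + 4 × 1/4 + 3 = 1 + 1 + 1 + 3 = 6.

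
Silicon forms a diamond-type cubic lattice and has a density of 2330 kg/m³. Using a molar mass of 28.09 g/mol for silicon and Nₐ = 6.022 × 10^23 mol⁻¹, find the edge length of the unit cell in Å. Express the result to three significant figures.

With Z = 8 atoms per diamond cubic cell, a³ = Z·M/(N_A·ρ) = 8 × 28.09 / (6.022 × 10²³ × 2.330 g/cm³) = 1.602 × 10^-22 cm³.
a = (1.602 × 10^-22)^(1/3) = 5.431 × 10^-8 cm = 5.43 Å.

5.43 Å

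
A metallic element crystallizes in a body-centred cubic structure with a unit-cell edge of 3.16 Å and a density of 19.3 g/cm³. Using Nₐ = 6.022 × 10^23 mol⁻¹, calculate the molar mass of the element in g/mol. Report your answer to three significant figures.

183 g/mol

A BCC cell has Z = 2 atoms; a = 3.160 × 10^-8 cm.
M = ρ·N_A·a³/Z = 19.3 × 6.022 × 10²³ × 3.155 × 10^-23 / 2 = 183 g/mol.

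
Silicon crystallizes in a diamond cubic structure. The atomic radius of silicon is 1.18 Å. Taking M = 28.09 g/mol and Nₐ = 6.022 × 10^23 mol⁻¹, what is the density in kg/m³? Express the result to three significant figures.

In a diamond cubic lattice, nearest neighbors lie along the body diagonal with √3·a = 8r, giving a = 5.450 Å = 5.450 × 10^-8 cm.
With Z = 8, ρ = Z·M/(N_A·a³) = 8 × 28.09 / (6.022 × 10²³ × 1.619 × 10^-22) = 2.305 g/cm³ = 2300 kg/m³.

2300 kg/m³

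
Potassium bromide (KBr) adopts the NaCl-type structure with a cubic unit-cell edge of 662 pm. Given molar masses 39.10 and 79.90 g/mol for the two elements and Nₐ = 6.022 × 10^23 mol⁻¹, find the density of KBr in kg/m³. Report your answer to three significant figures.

The NaCl-type structure contains Z = 4 formula units per cell; M(KBr) = 39.10 + 79.90 = 119.0 g/mol.
a³ = (6.620 × 10^-8 cm)³ = 2.901 × 10^-22 cm³.
ρ = 4 × 119.0 / (6.022 × 10²³ × 2.901 × 10^-22) = 2.725 g/cm³ = 2720 kg/m³.

2720 kg/m³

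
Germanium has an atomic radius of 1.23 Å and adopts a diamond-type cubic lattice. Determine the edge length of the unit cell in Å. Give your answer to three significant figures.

5.68 Å

In a diamond cubic lattice, nearest neighbors lie along the body diagonal with √3·a = 8r.
a = 8r/√3 = 8 × 1.23 / 1.7321 = 5.68 Å.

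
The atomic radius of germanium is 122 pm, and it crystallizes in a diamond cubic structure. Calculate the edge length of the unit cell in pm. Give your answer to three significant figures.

In a diamond cubic lattice, nearest neighbors lie along the body diagonal with √3·a = 8r.
a = 8r/√3 = 8 × 122 / 1.7321 = 563 pm.

563 pm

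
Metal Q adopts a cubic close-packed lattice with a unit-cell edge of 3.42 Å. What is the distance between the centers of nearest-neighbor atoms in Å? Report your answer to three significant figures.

In an FCC structure, atoms touch along the face diagonal, so √2·a = 4r; the nearest-neighbor distance equals 2r = 0.7071·a.
d = 0.7071 × 3.42 = 2.42 Å.

2.42 Å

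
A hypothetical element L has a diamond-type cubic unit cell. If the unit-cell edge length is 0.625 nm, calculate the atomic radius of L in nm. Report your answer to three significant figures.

0.135 nm

In a diamond cubic lattice, nearest neighbors lie along the body diagonal with √3·a = 8r.
r = √3·a/8 = 1.7321 × 0.625 / 8 = 0.135 nm.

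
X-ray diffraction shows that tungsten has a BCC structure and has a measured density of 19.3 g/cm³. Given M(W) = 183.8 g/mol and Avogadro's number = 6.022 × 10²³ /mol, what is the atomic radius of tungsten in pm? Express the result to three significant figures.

For a BCC cell (Z = 2), a³ = Z·M/(N_A·ρ) = 2 × 183.8 / (6.022 × 10²³ × 19.30) = 3.163 × 10^-23 cm³, so a = 3.162 × 10^-8 cm = 316.2 pm.
Atoms touch along the body diagonal, so √3·a = 4r, so r = 0.4330 × a = 137 pm.

137 pm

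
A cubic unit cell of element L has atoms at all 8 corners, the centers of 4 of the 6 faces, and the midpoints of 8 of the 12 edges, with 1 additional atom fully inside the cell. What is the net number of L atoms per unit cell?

6

Corner atoms are shared by 8 cells (1/8 each), face atoms by 2 (1/2 each), edge atoms by 4 (1/4 each), interior atoms are unshared.
Net atoms = 8 × 1/8 + 4 × 1/2 + 8 × 1/4 + 1 = 1 + 2 + 2 + 1 = 6.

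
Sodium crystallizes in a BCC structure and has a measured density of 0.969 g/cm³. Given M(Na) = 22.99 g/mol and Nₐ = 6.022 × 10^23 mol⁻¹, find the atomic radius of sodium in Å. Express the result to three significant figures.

For a BCC cell (Z = 2), a³ = Z·M/(N_A·ρ) = 2 × 22.99 / (6.022 × 10²³ × 0.9690) = 7.880 × 10^-23 cm³, so a = 4.287 × 10^-8 cm = 4.287 Å.
Atoms touch along the body diagonal, so √3·a = 4r, so r = 0.4330 × a = 1.86 Å.

1.86 Å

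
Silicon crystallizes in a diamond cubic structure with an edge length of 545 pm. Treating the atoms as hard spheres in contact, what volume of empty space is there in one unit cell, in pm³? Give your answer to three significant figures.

1.07 × 10^8 pm³

In a diamond cubic lattice nearest neighbors lie along the body diagonal with √3·a = 8r, so r = 0.2165a = 118.0 pm.
V_cell = a³ = 1.619 × 10^8 pm³; V_atoms = 8 × (4/3)πr³ = 5.505 × 10^7 pm³.
Empty space = 1.619 × 10^8 − 5.505 × 10^7 = 1.07 × 10^8 pm³.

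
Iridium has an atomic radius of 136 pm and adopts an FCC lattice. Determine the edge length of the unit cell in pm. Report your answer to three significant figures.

In an FCC lattice, atoms touch along the face diagonal, so √2·a = 4r.
a = 4r/√2 = 4 × 136 / 1.4142 = 385 pm.

385 pm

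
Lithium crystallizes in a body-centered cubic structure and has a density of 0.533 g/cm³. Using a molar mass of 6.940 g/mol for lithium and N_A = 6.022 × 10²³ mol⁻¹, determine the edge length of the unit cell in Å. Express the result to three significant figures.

With Z = 2 atoms per BCC cell, a³ = Z·M/(N_A·ρ) = 2 × 6.940 / (6.022 × 10²³ × 0.5330 g/cm³) = 4.324 × 10^-23 cm³.
a = (4.324 × 10^-23)^(1/3) = 3.510 × 10^-8 cm = 3.51 Å.

3.51 Å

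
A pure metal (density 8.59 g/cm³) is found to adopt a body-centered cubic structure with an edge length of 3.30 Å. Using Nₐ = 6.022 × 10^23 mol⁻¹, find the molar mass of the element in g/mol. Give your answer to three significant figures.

92.9 g/mol

A BCC cell has Z = 2 atoms; a = 3.300 × 10^-8 cm.
M = ρ·N_A·a³/Z = 8.59 × 6.022 × 10²³ × 3.594 × 10^-23 / 2 = 92.9 g/mol.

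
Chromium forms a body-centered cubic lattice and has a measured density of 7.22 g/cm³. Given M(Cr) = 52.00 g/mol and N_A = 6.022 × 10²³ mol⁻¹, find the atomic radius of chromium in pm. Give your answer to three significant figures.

For a BCC cell (Z = 2), a³ = Z·M/(N_A·ρ) = 2 × 52.00 / (6.022 × 10²³ × 7.220) = 2.392 × 10^-23 cm³, so a = 2.881 × 10^-8 cm = 288.1 pm.
Atoms touch along the body diagonal, so √3·a = 4r, so r = 0.4330 × a = 125 pm.

125 pm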